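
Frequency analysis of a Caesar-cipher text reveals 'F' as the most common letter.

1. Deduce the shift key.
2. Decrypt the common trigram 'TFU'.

Step 1: In English, 'E' is the most frequent letter (12.7%).
Step 2: The most frequent ciphertext letter is 'F' (position 5).
Step 3: Shift = (5 - 4) mod 26 = 1.
Step 4: Decrypt 'TFU' by shifting back 1:
  T -> S
  F -> E
  U -> T
Step 5: 'TFU' decrypts to 'SET'.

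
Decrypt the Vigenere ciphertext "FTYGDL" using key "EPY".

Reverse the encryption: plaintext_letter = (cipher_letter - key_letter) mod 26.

Step 1: Extend key: EPYEPY
Step 2: Decrypt each letter (c - k) mod 26:
  F(5) - E(4) = (5-4) mod 26 = 1 = B
  T(19) - P(15) = (19-15) mod 26 = 4 = E
  Y(24) - Y(24) = (24-24) mod 26 = 0 = A
  G(6) - E(4) = (6-4) mod 26 = 2 = C
  D(3) - P(15) = (3-15) mod 26 = 14 = O
  L(11) - Y(24) = (11-24) mod 26 = 13 = N
Plaintext: BEACON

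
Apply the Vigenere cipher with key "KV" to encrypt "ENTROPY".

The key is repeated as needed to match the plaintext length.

Step 1: Repeat key to match plaintext length:
  Plaintext: ENTROPY
  Key:       KVKVKVK
Step 2: Encrypt each letter:
  E(4) + K(10) = (4+10) mod 26 = 14 = O
  N(13) + V(21) = (13+21) mod 26 = 8 = I
  T(19) + K(10) = (19+10) mod 26 = 3 = D
  R(17) + V(21) = (17+21) mod 26 = 12 = M
  O(14) + K(10) = (14+10) mod 26 = 24 = Y
  P(15) + V(21) = (15+21) mod 26 = 10 = K
  Y(24) + K(10) = (24+10) mod 26 = 8 = I
Ciphertext: OIDMYKI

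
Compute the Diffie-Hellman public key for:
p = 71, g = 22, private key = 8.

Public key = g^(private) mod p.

Step 1: A = g^a mod p = 22^8 mod 71.
  22^1 mod 71 = 22
  22^2 mod 71 = (22 * 22) mod 71 = 58
  22^3 mod 71 = (58 * 22) mod 71 = 69
  22^4 mod 71 = (69 * 22) mod 71 = 27
  22^5 mod 71 = (27 * 22) mod 71 = 26
  22^6 mod 71 = (26 * 22) mod 71 = 4
  22^7 mod 71 = (4 * 22) mod 71 = 17
  22^8 mod 71 = (17 * 22) mod 71 = 19
Result: A = 19.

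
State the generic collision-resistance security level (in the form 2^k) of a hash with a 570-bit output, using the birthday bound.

Step 1: The birthday paradox gives collision probability ~50% after sqrt(2^n) = 2^(n/2) hashes.
Step 2: For 570-bit output: 2^(570/2) = 2^285.
Step 3: Approximately 2^285 hash computations needed.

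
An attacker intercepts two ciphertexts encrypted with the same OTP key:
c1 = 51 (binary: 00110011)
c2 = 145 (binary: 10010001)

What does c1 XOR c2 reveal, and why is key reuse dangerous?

Step 1: c1 XOR c2 = (m1 XOR k) XOR (m2 XOR k).
Step 2: By XOR associativity/commutativity: = m1 XOR m2 XOR k XOR k = m1 XOR m2.
Step 3: 00110011 XOR 10010001 = 10100010 = 162.
Step 4: The key cancels out! An attacker learns m1 XOR m2 = 162, revealing the relationship between plaintexts.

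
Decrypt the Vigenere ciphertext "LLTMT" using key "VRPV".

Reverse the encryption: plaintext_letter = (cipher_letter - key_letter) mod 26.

Step 1: Extend key: VRPVV
Step 2: Decrypt each letter (c - k) mod 26:
  L(11) - V(21) = (11-21) mod 26 = 16 = Q
  L(11) - R(17) = (11-17) mod 26 = 20 = U
  T(19) - P(15) = (19-15) mod 26 = 4 = E
  M(12) - V(21) = (12-21) mod 26 = 17 = R
  T(19) - V(21) = (19-21) mod 26 = 24 = Y
Plaintext: QUERY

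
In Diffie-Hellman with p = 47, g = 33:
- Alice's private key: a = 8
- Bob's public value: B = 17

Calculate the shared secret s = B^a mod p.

Step 1: s = B^a mod p = 17^8 mod 47.
  17^1 mod 47 = 17
  17^2 mod 47 = (17 * 17) mod 47 = 7
  17^3 mod 47 = (7 * 17) mod 47 = 25
  17^4 mod 47 = (25 * 17) mod 47 = 2
  17^5 mod 47 = (2 * 17) mod 47 = 34
  17^6 mod 47 = (34 * 17) mod 47 = 14
  17^7 mod 47 = (14 * 17) mod 47 = 3
  17^8 mod 47 = (3 * 17) mod 47 = 4
Result: shared secret = 4.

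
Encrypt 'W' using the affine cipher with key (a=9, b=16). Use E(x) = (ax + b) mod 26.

Step 1: Convert 'W' to number: x = 22.
Step 2: E(22) = (9 * 22 + 16) mod 26 = 214 mod 26 = 6.
Step 3: Convert 6 back to letter: G.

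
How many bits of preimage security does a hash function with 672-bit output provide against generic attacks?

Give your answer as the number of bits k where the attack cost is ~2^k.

Step 1: The hash has a 672-bit output.
Step 2: Preimage resistance means: given a digest h(x), it should be infeasible to find any input that hashes to it.
With a 672-bit output there are 2^672 possible digests, so a generic brute-force preimage search costs about 2^672 evaluations.
Step 3: Security level = 672 bits.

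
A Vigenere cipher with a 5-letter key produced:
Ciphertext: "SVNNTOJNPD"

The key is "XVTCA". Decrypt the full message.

Step 1: Key 'XVTCA' has length 5. Extended key: XVTCAXVTCA
Step 2: Decrypt each position:
  S(18) - X(23) = 21 = V
  V(21) - V(21) = 0 = A
  N(13) - T(19) = 20 = U
  N(13) - C(2) = 11 = L
  T(19) - A(0) = 19 = T
  O(14) - X(23) = 17 = R
  J(9) - V(21) = 14 = O
  N(13) - T(19) = 20 = U
  P(15) - C(2) = 13 = N
  D(3) - A(0) = 3 = D
Plaintext: VAULTROUND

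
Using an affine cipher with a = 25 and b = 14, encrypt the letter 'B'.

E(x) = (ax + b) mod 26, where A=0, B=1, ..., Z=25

Step 1: Convert 'B' to number: x = 1.
Step 2: E(1) = (25 * 1 + 14) mod 26 = 39 mod 26 = 13.
Step 3: Convert 13 back to letter: N.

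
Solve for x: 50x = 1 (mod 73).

Step 1: We need x such that 50 * x = 1 (mod 73).
Step 2: Using the extended Euclidean algorithm or trial:
  50 * 19 = 950 = 13 * 73 + 1.
Step 3: Since 950 mod 73 = 1, the inverse is x = 19.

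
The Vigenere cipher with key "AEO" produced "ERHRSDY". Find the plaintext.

Step 1: Extend key: AEOAEOA
Step 2: Decrypt each letter (c - k) mod 26:
  E(4) - A(0) = (4-0) mod 26 = 4 = E
  R(17) - E(4) = (17-4) mod 26 = 13 = N
  H(7) - O(14) = (7-14) mod 26 = 19 = T
  R(17) - A(0) = (17-0) mod 26 = 17 = R
  S(18) - E(4) = (18-4) mod 26 = 14 = O
  D(3) - O(14) = (3-14) mod 26 = 15 = P
  Y(24) - A(0) = (24-0) mod 26 = 24 = Y
Plaintext: ENTROPY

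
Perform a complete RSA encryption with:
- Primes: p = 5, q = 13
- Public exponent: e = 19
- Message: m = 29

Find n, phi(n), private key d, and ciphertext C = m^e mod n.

Step 1: n = 5 * 13 = 65.
Step 2: phi(n) = (5-1)(13-1) = 4 * 12 = 48.
Step 3: Find d = 19^(-1) mod 48 = 43.
  Verify: 19 * 43 = 817 = 1 (mod 48).
Step 4: C = 29^19 mod 65 = 29.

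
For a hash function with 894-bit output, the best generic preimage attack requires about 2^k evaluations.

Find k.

Step 1: The hash has a 894-bit output.
Step 2: Preimage resistance means: given a digest h(x), it should be infeasible to find any input that hashes to it.
With a 894-bit output there are 2^894 possible digests, so a generic brute-force preimage search costs about 2^894 evaluations.
Step 3: Security level = 894 bits.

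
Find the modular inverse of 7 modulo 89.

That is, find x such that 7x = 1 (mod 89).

Step 1: We need x such that 7 * x = 1 (mod 89).
Step 2: Using the extended Euclidean algorithm or trial:
  7 * 51 = 357 = 4 * 89 + 1.
Step 3: Since 357 mod 89 = 1, the inverse is x = 51.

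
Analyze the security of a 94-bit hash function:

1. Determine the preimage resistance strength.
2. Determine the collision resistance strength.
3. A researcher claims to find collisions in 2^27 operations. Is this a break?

Step 1: Preimage resistance requires brute-force of 2^94 operations.
Step 2: Collision resistance (birthday bound) = 2^(94/2) = 2^47.
Step 3: The claimed attack costs 2^27 operations.
Step 4: Since 2^27 < 2^47, the claimed attack beats the generic birthday bound, so collision resistance is broken.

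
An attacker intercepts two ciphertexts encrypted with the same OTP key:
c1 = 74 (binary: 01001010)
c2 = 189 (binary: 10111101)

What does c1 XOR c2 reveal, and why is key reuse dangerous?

Step 1: c1 XOR c2 = (m1 XOR k) XOR (m2 XOR k).
Step 2: By XOR associativity/commutativity: = m1 XOR m2 XOR k XOR k = m1 XOR m2.
Step 3: 01001010 XOR 10111101 = 11110111 = 247.
Step 4: The key cancels out! An attacker learns m1 XOR m2 = 247, revealing the relationship between plaintexts.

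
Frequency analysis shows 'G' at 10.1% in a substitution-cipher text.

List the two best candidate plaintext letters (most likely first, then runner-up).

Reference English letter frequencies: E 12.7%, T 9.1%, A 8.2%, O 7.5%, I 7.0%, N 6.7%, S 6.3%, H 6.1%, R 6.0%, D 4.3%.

Step 1: Observed frequency of 'G' is 10.1%.
Step 2: Compute distances to each reference frequency and sort:
  T (9.1%): difference = 1.0% <-- BEST
  A (8.2%): difference = 1.9% <-- RUNNER-UP
  E (12.7%): difference = 2.6%
  O (7.5%): difference = 2.6%
  I (7.0%): difference = 3.1%
Step 3: Most likely is 'T' (9.1%, diff 1.0%); second most likely is 'A' (8.2%, diff 1.9%).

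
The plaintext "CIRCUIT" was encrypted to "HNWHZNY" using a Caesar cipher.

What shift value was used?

Step 1: Compare first letters: C (position 2) -> H (position 7).
Step 2: Shift = (7 - 2) mod 26 = 5.
The shift value is 5.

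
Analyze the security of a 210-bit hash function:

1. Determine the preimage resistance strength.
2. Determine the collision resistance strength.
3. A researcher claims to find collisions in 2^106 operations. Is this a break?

Step 1: Preimage resistance requires brute-force of 2^210 operations.
Step 2: Collision resistance (birthday bound) = 2^(210/2) = 2^105.
Step 3: The claimed attack costs 2^106 operations.
Step 4: Since 2^106 >= 2^105, the claimed attack is no faster than the generic birthday attack, so this does not break collision resistance.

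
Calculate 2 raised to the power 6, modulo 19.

Step 1: Compute 2^6 mod 19 step by step, reducing modulo 19 at each step.
  2^1 mod 19 = 2
  2^2 mod 19 = (2 * 2) mod 19 = 4
  2^3 mod 19 = (4 * 2) mod 19 = 8
  2^4 mod 19 = (8 * 2) mod 19 = 16
  2^5 mod 19 = (16 * 2) mod 19 = 13
  2^6 mod 19 = (13 * 2) mod 19 = 7
Step 2: Result = 7.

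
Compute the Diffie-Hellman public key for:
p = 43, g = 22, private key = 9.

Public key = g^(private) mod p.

Step 1: A = g^a mod p = 22^9 mod 43.
  22^1 mod 43 = 22
  22^2 mod 43 = (22 * 22) mod 43 = 11
  22^3 mod 43 = (11 * 22) mod 43 = 27
  22^4 mod 43 = (27 * 22) mod 43 = 35
  22^5 mod 43 = (35 * 22) mod 43 = 39
  22^6 mod 43 = (39 * 22) mod 43 = 41
  22^7 mod 43 = (41 * 22) mod 43 = 42
  22^8 mod 43 = (42 * 22) mod 43 = 21
  22^9 mod 43 = (21 * 22) mod 43 = 32
Result: A = 32.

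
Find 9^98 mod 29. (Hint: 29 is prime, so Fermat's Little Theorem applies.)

Step 1: Since 29 is prime, by Fermat's Little Theorem: 9^28 = 1 (mod 29).
Step 2: Reduce exponent: 98 mod 28 = 14.
Step 3: So 9^98 = 9^14 (mod 29).
Step 4: 9^14 mod 29 = 1.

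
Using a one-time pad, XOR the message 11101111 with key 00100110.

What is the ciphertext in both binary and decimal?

Step 1: Write out the XOR operation bit by bit:
  Message: 11101111
  Key:     00100110
  XOR:     11001001
Step 2: Convert to decimal: 11001001 = 201.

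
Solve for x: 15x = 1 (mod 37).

Step 1: We need x such that 15 * x = 1 (mod 37).
Step 2: Using the extended Euclidean algorithm or trial:
  15 * 5 = 75 = 2 * 37 + 1.
Step 3: Since 75 mod 37 = 1, the inverse is x = 5.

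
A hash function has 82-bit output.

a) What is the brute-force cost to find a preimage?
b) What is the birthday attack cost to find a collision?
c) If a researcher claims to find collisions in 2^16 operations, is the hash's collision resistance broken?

Step 1: Preimage resistance requires brute-force of 2^82 operations.
Step 2: Collision resistance (birthday bound) = 2^(82/2) = 2^41.
Step 3: The claimed attack costs 2^16 operations.
Step 4: Since 2^16 < 2^41, the claimed attack beats the generic birthday bound, so collision resistance is broken.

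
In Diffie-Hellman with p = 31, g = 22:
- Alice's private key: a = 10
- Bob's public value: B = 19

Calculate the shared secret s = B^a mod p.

Step 1: s = B^a mod p = 19^10 mod 31.
  19^1 mod 31 = 19
  19^2 mod 31 = (19 * 19) mod 31 = 20
  19^3 mod 31 = (20 * 19) mod 31 = 8
  19^4 mod 31 = (8 * 19) mod 31 = 28
  19^5 mod 31 = (28 * 19) mod 31 = 5
  19^6 mod 31 = (5 * 19) mod 31 = 2
  19^7 mod 31 = (2 * 19) mod 31 = 7
  19^8 mod 31 = (7 * 19) mod 31 = 9
  19^9 mod 31 = (9 * 19) mod 31 = 16
  19^10 mod 31 = (16 * 19) mod 31 = 25
Result: shared secret = 25.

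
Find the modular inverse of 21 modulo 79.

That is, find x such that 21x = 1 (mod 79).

Step 1: We need x such that 21 * x = 1 (mod 79).
Step 2: Using the extended Euclidean algorithm or trial:
  21 * 64 = 1344 = 17 * 79 + 1.
Step 3: Since 1344 mod 79 = 1, the inverse is x = 64.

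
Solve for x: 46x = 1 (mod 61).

Step 1: We need x such that 46 * x = 1 (mod 61).
Step 2: Using the extended Euclidean algorithm or trial:
  46 * 4 = 184 = 3 * 61 + 1.
Step 3: Since 184 mod 61 = 1, the inverse is x = 4.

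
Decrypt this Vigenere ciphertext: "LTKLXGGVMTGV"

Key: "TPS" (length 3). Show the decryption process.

Step 1: Key 'TPS' has length 3. Extended key: TPSTPSTPSTPS
Step 2: Decrypt each position:
  L(11) - T(19) = 18 = S
  T(19) - P(15) = 4 = E
  K(10) - S(18) = 18 = S
  L(11) - T(19) = 18 = S
  X(23) - P(15) = 8 = I
  G(6) - S(18) = 14 = O
  G(6) - T(19) = 13 = N
  V(21) - P(15) = 6 = G
  M(12) - S(18) = 20 = U
  T(19) - T(19) = 0 = A
  G(6) - P(15) = 17 = R
  V(21) - S(18) = 3 = D
Plaintext: SESSIONGUARD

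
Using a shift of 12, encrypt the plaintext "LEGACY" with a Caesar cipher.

Step 1: For each letter, shift forward by 12 positions (mod 26).
  L (position 11) -> position (11+12) mod 26 = 23 -> X
  E (position 4) -> position (4+12) mod 26 = 16 -> Q
  G (position 6) -> position (6+12) mod 26 = 18 -> S
  A (position 0) -> position (0+12) mod 26 = 12 -> M
  C (position 2) -> position (2+12) mod 26 = 14 -> O
  Y (position 24) -> position (24+12) mod 26 = 10 -> K
Result: XQSMOK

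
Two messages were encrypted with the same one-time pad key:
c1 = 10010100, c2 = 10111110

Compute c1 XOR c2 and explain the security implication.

Step 1: c1 XOR c2 = (m1 XOR k) XOR (m2 XOR k).
Step 2: By XOR associativity/commutativity: = m1 XOR m2 XOR k XOR k = m1 XOR m2.
Step 3: 10010100 XOR 10111110 = 00101010 = 42.
Step 4: The key cancels out! An attacker learns m1 XOR m2 = 42, revealing the relationship between plaintexts.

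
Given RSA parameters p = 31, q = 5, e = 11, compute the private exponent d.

Step 1: n = 31 * 5 = 155.
Step 2: phi(n) = 30 * 4 = 120.
Step 3: Find d such that 11 * d = 1 (mod 120).
Step 4: d = 11^(-1) mod 120 = 11.
Verification: 11 * 11 = 121 = 1 * 120 + 1.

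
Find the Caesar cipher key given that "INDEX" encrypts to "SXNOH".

Step 1: Compare first letters: I (position 8) -> S (position 18).
Step 2: Shift = (18 - 8) mod 26 = 10.
The shift value is 10.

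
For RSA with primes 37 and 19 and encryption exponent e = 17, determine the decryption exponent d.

Step 1: n = 37 * 19 = 703.
Step 2: phi(n) = 36 * 18 = 648.
Step 3: Find d such that 17 * d = 1 (mod 648).
Step 4: d = 17^(-1) mod 648 = 305.
Verification: 17 * 305 = 5185 = 8 * 648 + 1.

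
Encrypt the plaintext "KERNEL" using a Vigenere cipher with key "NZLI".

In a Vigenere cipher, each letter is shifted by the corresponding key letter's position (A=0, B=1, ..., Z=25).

Step 1: Repeat key to match plaintext length:
  Plaintext: KERNEL
  Key:       NZLINZ
Step 2: Encrypt each letter:
  K(10) + N(13) = (10+13) mod 26 = 23 = X
  E(4) + Z(25) = (4+25) mod 26 = 3 = D
  R(17) + L(11) = (17+11) mod 26 = 2 = C
  N(13) + I(8) = (13+8) mod 26 = 21 = V
  E(4) + N(13) = (4+13) mod 26 = 17 = R
  L(11) + Z(25) = (11+25) mod 26 = 10 = K
Ciphertext: XDCVRK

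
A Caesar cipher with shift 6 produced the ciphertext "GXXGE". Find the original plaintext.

Step 1: Reverse the shift by subtracting 6 from each letter position.
  G (position 6) -> position (6-6) mod 26 = 0 -> A
  X (position 23) -> position (23-6) mod 26 = 17 -> R
  X (position 23) -> position (23-6) mod 26 = 17 -> R
  G (position 6) -> position (6-6) mod 26 = 0 -> A
  E (position 4) -> position (4-6) mod 26 = 24 -> Y
Decrypted message: ARRAY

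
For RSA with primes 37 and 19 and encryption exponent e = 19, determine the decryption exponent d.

Step 1: n = 37 * 19 = 703.
Step 2: phi(n) = 36 * 18 = 648.
Step 3: Find d such that 19 * d = 1 (mod 648).
Step 4: d = 19^(-1) mod 648 = 307.
Verification: 19 * 307 = 5833 = 9 * 648 + 1.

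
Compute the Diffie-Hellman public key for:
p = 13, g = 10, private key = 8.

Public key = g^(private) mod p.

Step 1: A = g^a mod p = 10^8 mod 13.
  10^1 mod 13 = 10
  10^2 mod 13 = (10 * 10) mod 13 = 9
  10^3 mod 13 = (9 * 10) mod 13 = 12
  10^4 mod 13 = (12 * 10) mod 13 = 3
  10^5 mod 13 = (3 * 10) mod 13 = 4
  10^6 mod 13 = (4 * 10) mod 13 = 1
  10^7 mod 13 = (1 * 10) mod 13 = 10
  10^8 mod 13 = (10 * 10) mod 13 = 9
Result: A = 9.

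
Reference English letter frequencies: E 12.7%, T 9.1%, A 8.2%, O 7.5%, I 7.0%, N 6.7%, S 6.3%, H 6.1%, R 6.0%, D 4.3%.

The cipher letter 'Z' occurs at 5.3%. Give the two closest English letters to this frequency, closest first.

Step 1: Observed frequency of 'Z' is 5.3%.
Step 2: Compute distances to each reference frequency and sort:
  R (6.0%): difference = 0.7% <-- BEST
  H (6.1%): difference = 0.8% <-- RUNNER-UP
  S (6.3%): difference = 1.0%
  D (4.3%): difference = 1.0%
  N (6.7%): difference = 1.4%
Step 3: Most likely is 'R' (6.0%, diff 0.7%); second most likely is 'H' (6.1%, diff 0.8%).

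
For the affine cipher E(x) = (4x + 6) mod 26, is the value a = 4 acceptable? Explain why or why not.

Step 1: Compute gcd(4, 26).
Step 2: gcd(4, 26) = 2.
Since gcd = 2 != 1, 4 shares a common factor with 26, so it cannot be used.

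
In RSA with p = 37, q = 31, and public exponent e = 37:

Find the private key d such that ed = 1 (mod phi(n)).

Step 1: n = 37 * 31 = 1147.
Step 2: phi(n) = 36 * 30 = 1080.
Step 3: Find d such that 37 * d = 1 (mod 1080).
Step 4: d = 37^(-1) mod 1080 = 613.
Verification: 37 * 613 = 22681 = 21 * 1080 + 1.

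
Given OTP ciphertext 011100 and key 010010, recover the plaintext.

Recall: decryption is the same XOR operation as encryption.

Step 1: XOR ciphertext with key:
  Ciphertext: 011100
  Key:        010010
  XOR:        001110
Step 2: Plaintext = 001110 = 14 in decimal.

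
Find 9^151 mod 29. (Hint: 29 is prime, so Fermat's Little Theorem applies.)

Step 1: Since 29 is prime, by Fermat's Little Theorem: 9^28 = 1 (mod 29).
Step 2: Reduce exponent: 151 mod 28 = 11.
Step 3: So 9^151 = 9^11 (mod 29).
Step 4: 9^11 mod 29 = 22.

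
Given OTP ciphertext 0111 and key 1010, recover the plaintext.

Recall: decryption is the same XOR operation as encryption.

Step 1: XOR ciphertext with key:
  Ciphertext: 0111
  Key:        1010
  XOR:        1101
Step 2: Plaintext = 1101 = 13 in decimal.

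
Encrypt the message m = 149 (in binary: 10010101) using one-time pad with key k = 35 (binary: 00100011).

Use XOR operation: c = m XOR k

Step 1: Write out the XOR operation bit by bit:
  Message: 10010101
  Key:     00100011
  XOR:     10110110
Step 2: Convert to decimal: 10110110 = 182.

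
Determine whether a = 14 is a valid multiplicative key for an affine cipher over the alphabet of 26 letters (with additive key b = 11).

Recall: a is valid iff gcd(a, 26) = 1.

Step 1: Compute gcd(14, 26).
Step 2: gcd(14, 26) = 2.
Since gcd = 2 != 1, 14 shares a common factor with 26, so it cannot be used.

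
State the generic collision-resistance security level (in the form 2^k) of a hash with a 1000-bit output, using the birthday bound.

Step 1: The birthday paradox gives collision probability ~50% after sqrt(2^n) = 2^(n/2) hashes.
Step 2: For 1000-bit output: 2^(1000/2) = 2^500.
Step 3: Approximately 2^500 hash computations needed.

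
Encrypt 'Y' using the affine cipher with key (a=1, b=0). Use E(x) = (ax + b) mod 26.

Step 1: Convert 'Y' to number: x = 24.
Step 2: E(24) = (1 * 24 + 0) mod 26 = 24 mod 26 = 24.
Step 3: Convert 24 back to letter: Y.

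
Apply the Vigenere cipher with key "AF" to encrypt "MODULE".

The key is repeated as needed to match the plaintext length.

Step 1: Repeat key to match plaintext length:
  Plaintext: MODULE
  Key:       AFAFAF
Step 2: Encrypt each letter:
  M(12) + A(0) = (12+0) mod 26 = 12 = M
  O(14) + F(5) = (14+5) mod 26 = 19 = T
  D(3) + A(0) = (3+0) mod 26 = 3 = D
  U(20) + F(5) = (20+5) mod 26 = 25 = Z
  L(11) + A(0) = (11+0) mod 26 = 11 = L
  E(4) + F(5) = (4+5) mod 26 = 9 = J
Ciphertext: MTDZLJ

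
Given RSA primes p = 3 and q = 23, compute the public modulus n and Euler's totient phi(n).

Step 1: n = p * q = 3 * 23 = 69.
Step 2: phi(n) = (p-1)(q-1) = 2 * 22 = 44.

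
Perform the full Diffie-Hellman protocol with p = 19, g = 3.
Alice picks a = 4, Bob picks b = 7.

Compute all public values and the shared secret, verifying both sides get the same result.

Step 1: A = g^a mod p = 3^4 mod 19 = 5.
Step 2: B = g^b mod p = 3^7 mod 19 = 2.
Step 3: Alice computes s = B^a mod p = 2^4 mod 19 = 16.
Step 4: Bob computes s = A^b mod p = 5^7 mod 19 = 16.
Both sides agree: shared secret = 16.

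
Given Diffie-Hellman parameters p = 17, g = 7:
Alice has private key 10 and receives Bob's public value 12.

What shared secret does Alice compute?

Step 1: s = B^a mod p = 12^10 mod 17.
  12^1 mod 17 = 12
  12^2 mod 17 = (12 * 12) mod 17 = 8
  12^3 mod 17 = (8 * 12) mod 17 = 11
  12^4 mod 17 = (11 * 12) mod 17 = 13
  12^5 mod 17 = (13 * 12) mod 17 = 3
  12^6 mod 17 = (3 * 12) mod 17 = 2
  12^7 mod 17 = (2 * 12) mod 17 = 7
  12^8 mod 17 = (7 * 12) mod 17 = 16
  12^9 mod 17 = (16 * 12) mod 17 = 5
  12^10 mod 17 = (5 * 12) mod 17 = 9
Result: shared secret = 9.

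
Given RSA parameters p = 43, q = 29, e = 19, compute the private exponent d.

Step 1: n = 43 * 29 = 1247.
Step 2: phi(n) = 42 * 28 = 1176.
Step 3: Find d such that 19 * d = 1 (mod 1176).
Step 4: d = 19^(-1) mod 1176 = 619.
Verification: 19 * 619 = 11761 = 10 * 1176 + 1.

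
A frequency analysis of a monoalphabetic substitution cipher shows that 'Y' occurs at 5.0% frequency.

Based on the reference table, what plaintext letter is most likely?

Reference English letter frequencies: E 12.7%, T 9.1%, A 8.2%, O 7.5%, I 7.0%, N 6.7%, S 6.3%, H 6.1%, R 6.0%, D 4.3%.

Step 1: The observed frequency is 5.0%.
Step 2: Compare with English frequencies:
  E: 12.7% (difference: 7.7%)
  T: 9.1% (difference: 4.1%)
  A: 8.2% (difference: 3.2%)
  O: 7.5% (difference: 2.5%)
  I: 7.0% (difference: 2.0%)
  N: 6.7% (difference: 1.7%)
  S: 6.3% (difference: 1.3%)
  H: 6.1% (difference: 1.1%)
  R: 6.0% (difference: 1.0%)
  D: 4.3% (difference: 0.7%) <-- closest
Step 3: 'Y' most likely represents 'D' (frequency 4.3%).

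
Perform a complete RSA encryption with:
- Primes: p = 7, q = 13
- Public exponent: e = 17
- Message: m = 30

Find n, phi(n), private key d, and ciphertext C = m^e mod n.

Step 1: n = 7 * 13 = 91.
Step 2: phi(n) = (7-1)(13-1) = 6 * 12 = 72.
Step 3: Find d = 17^(-1) mod 72 = 17.
  Verify: 17 * 17 = 289 = 1 (mod 72).
Step 4: C = 30^17 mod 91 = 88.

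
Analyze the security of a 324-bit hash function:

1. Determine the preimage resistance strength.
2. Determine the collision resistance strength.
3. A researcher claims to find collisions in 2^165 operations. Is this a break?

Step 1: Preimage resistance requires brute-force of 2^324 operations.
Step 2: Collision resistance (birthday bound) = 2^(324/2) = 2^162.
Step 3: The claimed attack costs 2^165 operations.
Step 4: Since 2^165 >= 2^162, the claimed attack is no faster than the generic birthday attack, so this does not break collision resistance.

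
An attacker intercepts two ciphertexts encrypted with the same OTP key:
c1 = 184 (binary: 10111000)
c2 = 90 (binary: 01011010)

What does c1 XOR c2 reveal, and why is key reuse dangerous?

Step 1: c1 XOR c2 = (m1 XOR k) XOR (m2 XOR k).
Step 2: By XOR associativity/commutativity: = m1 XOR m2 XOR k XOR k = m1 XOR m2.
Step 3: 10111000 XOR 01011010 = 11100010 = 226.
Step 4: The key cancels out! An attacker learns m1 XOR m2 = 226, revealing the relationship between plaintexts.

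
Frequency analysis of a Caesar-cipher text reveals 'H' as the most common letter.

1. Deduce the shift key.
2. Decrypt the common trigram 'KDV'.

Step 1: In English, 'E' is the most frequent letter (12.7%).
Step 2: The most frequent ciphertext letter is 'H' (position 7).
Step 3: Shift = (7 - 4) mod 26 = 3.
Step 4: Decrypt 'KDV' by shifting back 3:
  K -> H
  D -> A
  V -> S
Step 5: 'KDV' decrypts to 'HAS'.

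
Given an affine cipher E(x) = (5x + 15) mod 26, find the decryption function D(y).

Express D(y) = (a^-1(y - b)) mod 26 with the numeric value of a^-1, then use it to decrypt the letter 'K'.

Step 1: Find a^-1, the modular inverse of 5 mod 26.
Step 2: We need 5 * a^-1 = 1 (mod 26).
Step 3: 5 * 21 = 105 = 4 * 26 + 1, so a^-1 = 21.
Step 4: D(y) = 21(y - 15) mod 26.
Step 5: Apply to 'K' (y = 10): D(10) = 21 * (10 - 15) mod 26 = 21 * -5 mod 26 = 25 -> 'Z'.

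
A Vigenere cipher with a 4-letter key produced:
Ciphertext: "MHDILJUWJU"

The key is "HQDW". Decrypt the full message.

Step 1: Key 'HQDW' has length 4. Extended key: HQDWHQDWHQ
Step 2: Decrypt each position:
  M(12) - H(7) = 5 = F
  H(7) - Q(16) = 17 = R
  D(3) - D(3) = 0 = A
  I(8) - W(22) = 12 = M
  L(11) - H(7) = 4 = E
  J(9) - Q(16) = 19 = T
  U(20) - D(3) = 17 = R
  W(22) - W(22) = 0 = A
  J(9) - H(7) = 2 = C
  U(20) - Q(16) = 4 = E
Plaintext: FRAMETRACE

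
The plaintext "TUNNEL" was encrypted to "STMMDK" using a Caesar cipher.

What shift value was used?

Step 1: Compare first letters: T (position 19) -> S (position 18).
Step 2: Shift = (18 - 19) mod 26 = 25.
The shift value is 25.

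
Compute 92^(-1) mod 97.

Step 1: We need x such that 92 * x = 1 (mod 97).
Step 2: Using the extended Euclidean algorithm or trial:
  92 * 58 = 5336 = 55 * 97 + 1.
Step 3: Since 5336 mod 97 = 1, the inverse is x = 58.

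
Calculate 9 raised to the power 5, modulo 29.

Step 1: Compute 9^5 mod 29 step by step, reducing modulo 29 at each step.
  9^1 mod 29 = 9
  9^2 mod 29 = (9 * 9) mod 29 = 23
  9^3 mod 29 = (23 * 9) mod 29 = 4
  9^4 mod 29 = (4 * 9) mod 29 = 7
  9^5 mod 29 = (7 * 9) mod 29 = 5
Step 2: Result = 5.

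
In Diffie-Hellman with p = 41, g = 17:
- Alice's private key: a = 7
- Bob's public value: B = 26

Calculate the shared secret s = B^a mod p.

Step 1: s = B^a mod p = 26^7 mod 41.
  26^1 mod 41 = 26
  26^2 mod 41 = (26 * 26) mod 41 = 20
  26^3 mod 41 = (20 * 26) mod 41 = 28
  26^4 mod 41 = (28 * 26) mod 41 = 31
  26^5 mod 41 = (31 * 26) mod 41 = 27
  26^6 mod 41 = (27 * 26) mod 41 = 5
  26^7 mod 41 = (5 * 26) mod 41 = 7
Result: shared secret = 7.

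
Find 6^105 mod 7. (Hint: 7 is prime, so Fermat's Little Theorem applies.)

Step 1: Since 7 is prime, by Fermat's Little Theorem: 6^6 = 1 (mod 7).
Step 2: Reduce exponent: 105 mod 6 = 3.
Step 3: So 6^105 = 6^3 (mod 7).
Step 4: 6^3 mod 7 = 6.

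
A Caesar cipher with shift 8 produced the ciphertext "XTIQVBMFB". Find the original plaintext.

Step 1: Reverse the shift by subtracting 8 from each letter position.
  X (position 23) -> position (23-8) mod 26 = 15 -> P
  T (position 19) -> position (19-8) mod 26 = 11 -> L
  I (position 8) -> position (8-8) mod 26 = 0 -> A
  Q (position 16) -> position (16-8) mod 26 = 8 -> I
  V (position 21) -> position (21-8) mod 26 = 13 -> N
  B (position 1) -> position (1-8) mod 26 = 19 -> T
  M (position 12) -> position (12-8) mod 26 = 4 -> E
  F (position 5) -> position (5-8) mod 26 = 23 -> X
  B (position 1) -> position (1-8) mod 26 = 19 -> T
Decrypted message: PLAINTEXT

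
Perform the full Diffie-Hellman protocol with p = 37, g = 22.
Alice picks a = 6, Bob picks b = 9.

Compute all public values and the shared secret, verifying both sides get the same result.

Step 1: A = g^a mod p = 22^6 mod 37 = 27.
Step 2: B = g^b mod p = 22^9 mod 37 = 6.
Step 3: Alice computes s = B^a mod p = 6^6 mod 37 = 36.
Step 4: Bob computes s = A^b mod p = 27^9 mod 37 = 36.
Both sides agree: shared secret = 36.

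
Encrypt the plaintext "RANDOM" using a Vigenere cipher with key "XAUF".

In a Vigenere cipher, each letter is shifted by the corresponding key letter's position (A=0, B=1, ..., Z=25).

Step 1: Repeat key to match plaintext length:
  Plaintext: RANDOM
  Key:       XAUFXA
Step 2: Encrypt each letter:
  R(17) + X(23) = (17+23) mod 26 = 14 = O
  A(0) + A(0) = (0+0) mod 26 = 0 = A
  N(13) + U(20) = (13+20) mod 26 = 7 = H
  D(3) + F(5) = (3+5) mod 26 = 8 = I
  O(14) + X(23) = (14+23) mod 26 = 11 = L
  M(12) + A(0) = (12+0) mod 26 = 12 = M
Ciphertext: OAHILM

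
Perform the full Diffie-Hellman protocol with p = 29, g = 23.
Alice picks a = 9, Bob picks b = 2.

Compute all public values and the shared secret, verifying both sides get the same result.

Step 1: A = g^a mod p = 23^9 mod 29 = 7.
Step 2: B = g^b mod p = 23^2 mod 29 = 7.
Step 3: Alice computes s = B^a mod p = 7^9 mod 29 = 20.
Step 4: Bob computes s = A^b mod p = 7^2 mod 29 = 20.
Both sides agree: shared secret = 20.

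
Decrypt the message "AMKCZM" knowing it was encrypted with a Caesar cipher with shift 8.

Step 1: Reverse the shift by subtracting 8 from each letter position.
  A (position 0) -> position (0-8) mod 26 = 18 -> S
  M (position 12) -> position (12-8) mod 26 = 4 -> E
  K (position 10) -> position (10-8) mod 26 = 2 -> C
  C (position 2) -> position (2-8) mod 26 = 20 -> U
  Z (position 25) -> position (25-8) mod 26 = 17 -> R
  M (position 12) -> position (12-8) mod 26 = 4 -> E
Decrypted message: SECURE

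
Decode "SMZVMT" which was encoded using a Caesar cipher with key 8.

Step 1: Reverse the shift by subtracting 8 from each letter position.
  S (position 18) -> position (18-8) mod 26 = 10 -> K
  M (position 12) -> position (12-8) mod 26 = 4 -> E
  Z (position 25) -> position (25-8) mod 26 = 17 -> R
  V (position 21) -> position (21-8) mod 26 = 13 -> N
  M (position 12) -> position (12-8) mod 26 = 4 -> E
  T (position 19) -> position (19-8) mod 26 = 11 -> L
Decrypted message: KERNEL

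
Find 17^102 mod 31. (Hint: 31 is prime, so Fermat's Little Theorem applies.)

Step 1: Since 31 is prime, by Fermat's Little Theorem: 17^30 = 1 (mod 31).
Step 2: Reduce exponent: 102 mod 30 = 12.
Step 3: So 17^102 = 17^12 (mod 31).
Step 4: 17^12 mod 31 = 2.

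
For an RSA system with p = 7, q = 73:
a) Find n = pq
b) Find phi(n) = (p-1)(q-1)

Step 1: n = p * q = 7 * 73 = 511.
Step 2: phi(n) = (p-1)(q-1) = 6 * 72 = 432.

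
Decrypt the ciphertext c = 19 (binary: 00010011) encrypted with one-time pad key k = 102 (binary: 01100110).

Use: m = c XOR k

Step 1: XOR ciphertext with key:
  Ciphertext: 00010011
  Key:        01100110
  XOR:        01110101
Step 2: Plaintext = 01110101 = 117 in decimal.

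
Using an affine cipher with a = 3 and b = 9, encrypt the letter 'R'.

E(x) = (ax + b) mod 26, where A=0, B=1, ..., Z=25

Step 1: Convert 'R' to number: x = 17.
Step 2: E(17) = (3 * 17 + 9) mod 26 = 60 mod 26 = 8.
Step 3: Convert 8 back to letter: I.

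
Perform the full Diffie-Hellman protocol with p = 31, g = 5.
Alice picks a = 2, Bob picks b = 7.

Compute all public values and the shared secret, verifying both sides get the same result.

Step 1: A = g^a mod p = 5^2 mod 31 = 25.
Step 2: B = g^b mod p = 5^7 mod 31 = 5.
Step 3: Alice computes s = B^a mod p = 5^2 mod 31 = 25.
Step 4: Bob computes s = A^b mod p = 25^7 mod 31 = 25.
Both sides agree: shared secret = 25.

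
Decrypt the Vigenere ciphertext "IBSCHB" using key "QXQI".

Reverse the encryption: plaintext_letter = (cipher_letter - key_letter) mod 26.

Step 1: Extend key: QXQIQX
Step 2: Decrypt each letter (c - k) mod 26:
  I(8) - Q(16) = (8-16) mod 26 = 18 = S
  B(1) - X(23) = (1-23) mod 26 = 4 = E
  S(18) - Q(16) = (18-16) mod 26 = 2 = C
  C(2) - I(8) = (2-8) mod 26 = 20 = U
  H(7) - Q(16) = (7-16) mod 26 = 17 = R
  B(1) - X(23) = (1-23) mod 26 = 4 = E
Plaintext: SECURE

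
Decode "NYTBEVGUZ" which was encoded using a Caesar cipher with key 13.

Step 1: Reverse the shift by subtracting 13 from each letter position.
  N (position 13) -> position (13-13) mod 26 = 0 -> A
  Y (position 24) -> position (24-13) mod 26 = 11 -> L
  T (position 19) -> position (19-13) mod 26 = 6 -> G
  B (position 1) -> position (1-13) mod 26 = 14 -> O
  E (position 4) -> position (4-13) mod 26 = 17 -> R
  V (position 21) -> position (21-13) mod 26 = 8 -> I
  G (position 6) -> position (6-13) mod 26 = 19 -> T
  U (position 20) -> position (20-13) mod 26 = 7 -> H
  Z (position 25) -> position (25-13) mod 26 = 12 -> M
Decrypted message: ALGORITHM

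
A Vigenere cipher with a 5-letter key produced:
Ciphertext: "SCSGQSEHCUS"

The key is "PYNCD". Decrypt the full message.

Step 1: Key 'PYNCD' has length 5. Extended key: PYNCDPYNCDP
Step 2: Decrypt each position:
  S(18) - P(15) = 3 = D
  C(2) - Y(24) = 4 = E
  S(18) - N(13) = 5 = F
  G(6) - C(2) = 4 = E
  Q(16) - D(3) = 13 = N
  S(18) - P(15) = 3 = D
  E(4) - Y(24) = 6 = G
  H(7) - N(13) = 20 = U
  C(2) - C(2) = 0 = A
  U(20) - D(3) = 17 = R
  S(18) - P(15) = 3 = D
Plaintext: DEFENDGUARD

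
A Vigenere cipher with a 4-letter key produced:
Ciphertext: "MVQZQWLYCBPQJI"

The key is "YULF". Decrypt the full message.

Step 1: Key 'YULF' has length 4. Extended key: YULFYULFYULFYU
Step 2: Decrypt each position:
  M(12) - Y(24) = 14 = O
  V(21) - U(20) = 1 = B
  Q(16) - L(11) = 5 = F
  Z(25) - F(5) = 20 = U
  Q(16) - Y(24) = 18 = S
  W(22) - U(20) = 2 = C
  L(11) - L(11) = 0 = A
  Y(24) - F(5) = 19 = T
  C(2) - Y(24) = 4 = E
  B(1) - U(20) = 7 = H
  P(15) - L(11) = 4 = E
  Q(16) - F(5) = 11 = L
  J(9) - Y(24) = 11 = L
  I(8) - U(20) = 14 = O
Plaintext: OBFUSCATEHELLO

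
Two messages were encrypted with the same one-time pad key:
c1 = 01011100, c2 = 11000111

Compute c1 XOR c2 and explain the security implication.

Step 1: c1 XOR c2 = (m1 XOR k) XOR (m2 XOR k).
Step 2: By XOR associativity/commutativity: = m1 XOR m2 XOR k XOR k = m1 XOR m2.
Step 3: 01011100 XOR 11000111 = 10011011 = 155.
Step 4: The key cancels out! An attacker learns m1 XOR m2 = 155, revealing the relationship between plaintexts.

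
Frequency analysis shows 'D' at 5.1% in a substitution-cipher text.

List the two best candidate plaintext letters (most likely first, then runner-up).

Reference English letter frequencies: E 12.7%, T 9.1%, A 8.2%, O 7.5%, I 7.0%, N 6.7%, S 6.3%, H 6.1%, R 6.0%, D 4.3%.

Step 1: Observed frequency of 'D' is 5.1%.
Step 2: Compute distances to each reference frequency and sort:
  D (4.3%): difference = 0.8% <-- BEST
  R (6.0%): difference = 0.9% <-- RUNNER-UP
  H (6.1%): difference = 1.0%
  S (6.3%): difference = 1.2%
  N (6.7%): difference = 1.6%
Step 3: Most likely is 'D' (4.3%, diff 0.8%); second most likely is 'R' (6.0%, diff 0.9%).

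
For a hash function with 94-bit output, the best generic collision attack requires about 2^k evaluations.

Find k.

Step 1: The hash has a 94-bit output.
Step 2: Collision resistance means it should be infeasible to find any x != y with h(x) = h(y).
By the birthday bound, a generic collision search succeeds after about sqrt(2^94) = 2^(94/2) = 2^47 evaluations.
Step 3: Security level = 47 bits.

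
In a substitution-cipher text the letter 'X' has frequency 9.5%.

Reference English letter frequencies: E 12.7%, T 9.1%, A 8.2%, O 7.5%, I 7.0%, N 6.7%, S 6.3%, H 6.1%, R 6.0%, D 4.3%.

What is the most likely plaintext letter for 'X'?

Step 1: The observed frequency is 9.5%.
Step 2: Compare with English frequencies:
  E: 12.7% (difference: 3.2%)
  T: 9.1% (difference: 0.4%) <-- closest
  A: 8.2% (difference: 1.3%)
  O: 7.5% (difference: 2.0%)
  I: 7.0% (difference: 2.5%)
  N: 6.7% (difference: 2.8%)
  S: 6.3% (difference: 3.2%)
  H: 6.1% (difference: 3.4%)
  R: 6.0% (difference: 3.5%)
  D: 4.3% (difference: 5.2%)
Step 3: 'X' most likely represents 'T' (frequency 9.1%).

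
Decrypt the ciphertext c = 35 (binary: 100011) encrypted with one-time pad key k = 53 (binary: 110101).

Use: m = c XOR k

Step 1: XOR ciphertext with key:
  Ciphertext: 100011
  Key:        110101
  XOR:        010110
Step 2: Plaintext = 010110 = 22 in decimal.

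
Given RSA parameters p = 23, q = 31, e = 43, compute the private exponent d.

Step 1: n = 23 * 31 = 713.
Step 2: phi(n) = 22 * 30 = 660.
Step 3: Find d such that 43 * d = 1 (mod 660).
Step 4: d = 43^(-1) mod 660 = 307.
Verification: 43 * 307 = 13201 = 20 * 660 + 1.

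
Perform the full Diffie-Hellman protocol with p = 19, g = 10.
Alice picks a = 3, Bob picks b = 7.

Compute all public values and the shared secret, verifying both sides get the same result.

Step 1: A = g^a mod p = 10^3 mod 19 = 12.
Step 2: B = g^b mod p = 10^7 mod 19 = 15.
Step 3: Alice computes s = B^a mod p = 15^3 mod 19 = 12.
Step 4: Bob computes s = A^b mod p = 12^7 mod 19 = 12.
Both sides agree: shared secret = 12.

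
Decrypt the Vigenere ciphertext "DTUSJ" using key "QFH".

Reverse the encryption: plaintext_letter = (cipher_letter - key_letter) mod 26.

Step 1: Extend key: QFHQF
Step 2: Decrypt each letter (c - k) mod 26:
  D(3) - Q(16) = (3-16) mod 26 = 13 = N
  T(19) - F(5) = (19-5) mod 26 = 14 = O
  U(20) - H(7) = (20-7) mod 26 = 13 = N
  S(18) - Q(16) = (18-16) mod 26 = 2 = C
  J(9) - F(5) = (9-5) mod 26 = 4 = E
Plaintext: NONCE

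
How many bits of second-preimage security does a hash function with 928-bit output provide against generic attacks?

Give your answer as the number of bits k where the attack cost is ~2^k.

Step 1: The hash has a 928-bit output.
Step 2: Second-preimage resistance means: given a specific input x, it should be infeasible to find a different y with h(y) = h(x).
With a 928-bit output, a generic search for a second preimage costs about 2^928 evaluations (each trial matches the fixed target with probability 2^-928).
Step 3: Security level = 928 bits.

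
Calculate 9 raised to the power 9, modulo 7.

Step 1: Compute 9^9 mod 7 step by step, reducing modulo 7 at each step.
  9^1 mod 7 = 2
  9^2 mod 7 = (2 * 9) mod 7 = 4
  9^3 mod 7 = (4 * 9) mod 7 = 1
  9^4 mod 7 = (1 * 9) mod 7 = 2
  9^5 mod 7 = (2 * 9) mod 7 = 4
  9^6 mod 7 = (4 * 9) mod 7 = 1
  9^7 mod 7 = (1 * 9) mod 7 = 2
  9^8 mod 7 = (2 * 9) mod 7 = 4
  9^9 mod 7 = (4 * 9) mod 7 = 1
Step 2: Result = 1.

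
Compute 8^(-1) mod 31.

Step 1: We need x such that 8 * x = 1 (mod 31).
Step 2: Using the extended Euclidean algorithm or trial:
  8 * 4 = 32 = 1 * 31 + 1.
Step 3: Since 32 mod 31 = 1, the inverse is x = 4.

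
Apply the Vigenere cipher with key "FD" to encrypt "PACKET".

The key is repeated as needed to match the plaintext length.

Step 1: Repeat key to match plaintext length:
  Plaintext: PACKET
  Key:       FDFDFD
Step 2: Encrypt each letter:
  P(15) + F(5) = (15+5) mod 26 = 20 = U
  A(0) + D(3) = (0+3) mod 26 = 3 = D
  C(2) + F(5) = (2+5) mod 26 = 7 = H
  K(10) + D(3) = (10+3) mod 26 = 13 = N
  E(4) + F(5) = (4+5) mod 26 = 9 = J
  T(19) + D(3) = (19+3) mod 26 = 22 = W
Ciphertext: UDHNJW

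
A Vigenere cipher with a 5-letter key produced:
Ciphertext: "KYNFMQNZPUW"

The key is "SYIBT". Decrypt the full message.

Step 1: Key 'SYIBT' has length 5. Extended key: SYIBTSYIBTS
Step 2: Decrypt each position:
  K(10) - S(18) = 18 = S
  Y(24) - Y(24) = 0 = A
  N(13) - I(8) = 5 = F
  F(5) - B(1) = 4 = E
  M(12) - T(19) = 19 = T
  Q(16) - S(18) = 24 = Y
  N(13) - Y(24) = 15 = P
  Z(25) - I(8) = 17 = R
  P(15) - B(1) = 14 = O
  U(20) - T(19) = 1 = B
  W(22) - S(18) = 4 = E
Plaintext: SAFETYPROBE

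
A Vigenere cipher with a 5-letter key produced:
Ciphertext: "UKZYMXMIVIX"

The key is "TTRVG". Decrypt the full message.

Step 1: Key 'TTRVG' has length 5. Extended key: TTRVGTTRVGT
Step 2: Decrypt each position:
  U(20) - T(19) = 1 = B
  K(10) - T(19) = 17 = R
  Z(25) - R(17) = 8 = I
  Y(24) - V(21) = 3 = D
  M(12) - G(6) = 6 = G
  X(23) - T(19) = 4 = E
  M(12) - T(19) = 19 = T
  I(8) - R(17) = 17 = R
  V(21) - V(21) = 0 = A
  I(8) - G(6) = 2 = C
  X(23) - T(19) = 4 = E
Plaintext: BRIDGETRACE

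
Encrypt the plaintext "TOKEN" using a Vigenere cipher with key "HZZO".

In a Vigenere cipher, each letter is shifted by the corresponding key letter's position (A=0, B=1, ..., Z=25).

Step 1: Repeat key to match plaintext length:
  Plaintext: TOKEN
  Key:       HZZOH
Step 2: Encrypt each letter:
  T(19) + H(7) = (19+7) mod 26 = 0 = A
  O(14) + Z(25) = (14+25) mod 26 = 13 = N
  K(10) + Z(25) = (10+25) mod 26 = 9 = J
  E(4) + O(14) = (4+14) mod 26 = 18 = S
  N(13) + H(7) = (13+7) mod 26 = 20 = U
Ciphertext: ANJSU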